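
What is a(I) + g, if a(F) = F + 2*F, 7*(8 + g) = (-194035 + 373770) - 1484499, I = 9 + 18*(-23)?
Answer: -1313325/7 ≈ -1.8762e+5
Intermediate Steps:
I = -405 (I = 9 - 414 = -405)
g = -1304820/7 (g = -8 + ((-194035 + 373770) - 1484499)/7 = -8 + (179735 - 1484499)/7 = -8 + (⅐)*(-1304764) = -8 - 1304764/7 = -1304820/7 ≈ -1.8640e+5)
a(F) = 3*F
a(I) + g = 3*(-405) - 1304820/7 = -1215 - 1304820/7 = -1313325/7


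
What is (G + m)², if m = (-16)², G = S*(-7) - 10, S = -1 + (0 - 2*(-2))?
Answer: 50625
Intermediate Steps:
S = 3 (S = -1 + (0 + 4) = -1 + 4 = 3)
G = -31 (G = 3*(-7) - 10 = -21 - 10 = -31)
m = 256
(G + m)² = (-31 + 256)² = 225² = 50625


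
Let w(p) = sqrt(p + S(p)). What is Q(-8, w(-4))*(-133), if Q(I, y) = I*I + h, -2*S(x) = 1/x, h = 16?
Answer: -10640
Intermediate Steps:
S(x) = -1/(2*x)
w(p) = sqrt(p - 1/(2*p))
Q(I, y) = 16 + I**2 (Q(I, y) = I*I + 16 = I**2 + 16 = 16 + I**2)
Q(-8, w(-4))*(-133) = (16 + (-8)**2)*(-133) = (16 + 64)*(-133) = 80*(-133) = -10640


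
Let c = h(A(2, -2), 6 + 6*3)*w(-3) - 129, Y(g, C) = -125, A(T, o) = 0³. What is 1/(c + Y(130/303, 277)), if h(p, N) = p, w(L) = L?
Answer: -1/254 ≈ -0.0039370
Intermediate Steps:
A(T, o) = 0
c = -129 (c = 0*(-3) - 129 = 0 - 129 = -129)
1/(c + Y(130/303, 277)) = 1/(-129 - 125) = 1/(-254) = -1/254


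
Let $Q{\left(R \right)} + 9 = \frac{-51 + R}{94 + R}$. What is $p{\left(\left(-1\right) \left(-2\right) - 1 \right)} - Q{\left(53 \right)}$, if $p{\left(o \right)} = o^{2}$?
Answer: $\frac{1468}{147} \approx 9.9864$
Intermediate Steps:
$Q{\left(R \right)} = -9 + \frac{-51 + R}{94 + R}$
$p{\left(\left(-1\right) \left(-2\right) - 1 \right)} - Q{\left(53 \right)} = \left(\left(-1\right) \left(-2\right) - 1\right)^{2} - \frac{-897 - 424}{94 + 53} = \left(2 - 1\right)^{2} - \frac{-897 - 424}{147} = 1^{2} - \frac{1}{147} \left(-1321\right) = 1 - - \frac{1321}{147} = 1 + \frac{1321}{147} = \frac{1468}{147}$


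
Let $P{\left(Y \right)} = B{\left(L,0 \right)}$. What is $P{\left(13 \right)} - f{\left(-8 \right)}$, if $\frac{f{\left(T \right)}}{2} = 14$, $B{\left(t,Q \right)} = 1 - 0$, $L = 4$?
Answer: $-27$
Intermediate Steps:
$B{\left(t,Q \right)} = 1$ ($B{\left(t,Q \right)} = 1 + 0 = 1$)
$f{\left(T \right)} = 28$ ($f{\left(T \right)} = 2 \cdot 14 = 28$)
$P{\left(Y \right)} = 1$
$P{\left(13 \right)} - f{\left(-8 \right)} = 1 - 28 = -27$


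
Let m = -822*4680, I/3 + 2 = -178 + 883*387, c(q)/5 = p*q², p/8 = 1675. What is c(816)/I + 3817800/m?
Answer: 128877190415/2960022 ≈ 43539.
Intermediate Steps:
p = 13400 (p = 8*1675 = 13400)
c(q) = 67000*q² (c(q) = 5*(13400*q²) = 67000*q²)
I = 1024623 (I = -6 + 3*(-178 + 883*387) = -6 + 3*(-178 + 341721) = -6 + 3*341543 = -6 + 1024629 = 1024623)
m = -3846960
c(816)/I + 3817800/m = (67000*816²)/1024623 + 3817800/(-3846960) = (67000*665856)*(1/1024623) + 3817800*(-1/3846960) = 44612352000*(1/1024623) - 3535/3562 = 4956928000/113847 - 3535/3562 = 128877190415/2960022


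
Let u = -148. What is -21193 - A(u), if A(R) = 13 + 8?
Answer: -21214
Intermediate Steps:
A(R) = 21
-21193 - A(u) = -21193 - 1*21 = -21193 - 21 = -21214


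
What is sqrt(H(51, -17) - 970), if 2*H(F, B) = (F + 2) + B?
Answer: 2*I*sqrt(238) ≈ 30.854*I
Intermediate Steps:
H(F, B) = 1 + B/2 + F/2 (H(F, B) = ((F + 2) + B)/2 = ((2 + F) + B)/2 = (2 + B + F)/2 = 1 + B/2 + F/2)
sqrt(H(51, -17) - 970) = sqrt((1 + (1/2)*(-17) + (1/2)*51) - 970) = sqrt((1 - 17/2 + 51/2) - 970) = sqrt(18 - 970) = sqrt(-952) = 2*I*sqrt(238)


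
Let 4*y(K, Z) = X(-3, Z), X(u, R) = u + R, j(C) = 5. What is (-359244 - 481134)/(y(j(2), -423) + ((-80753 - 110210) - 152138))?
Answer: 560252/228805 ≈ 2.4486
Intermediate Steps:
X(u, R) = R + u
y(K, Z) = -¾ + Z/4 (y(K, Z) = (Z - 3)/4 = (-3 + Z)/4 = -¾ + Z/4)
(-359244 - 481134)/(y(j(2), -423) + ((-80753 - 110210) - 152138)) = (-359244 - 481134)/((-¾ + (¼)*(-423)) + ((-80753 - 110210) - 152138)) = -840378/((-¾ - 423/4) + (-190963 - 152138)) = -840378/(-213/2 - 343101) = -840378/(-686415/2) = -840378*(-2/686415) = 560252/228805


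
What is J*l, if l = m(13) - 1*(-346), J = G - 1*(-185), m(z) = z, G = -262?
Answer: -27643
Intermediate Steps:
J = -77 (J = -262 - 1*(-185) = -262 + 185 = -77)
l = 359 (l = 13 - 1*(-346) = 13 + 346 = 359)
J*l = -77*359 = -27643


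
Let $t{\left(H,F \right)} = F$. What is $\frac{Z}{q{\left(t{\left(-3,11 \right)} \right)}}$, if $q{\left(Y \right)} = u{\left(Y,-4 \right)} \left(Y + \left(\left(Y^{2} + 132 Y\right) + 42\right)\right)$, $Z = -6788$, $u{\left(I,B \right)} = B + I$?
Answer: $- \frac{3394}{5691} \approx -0.59638$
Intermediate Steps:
$q{\left(Y \right)} = \left(-4 + Y\right) \left(42 + Y^{2} + 133 Y\right)$ ($q{\left(Y \right)} = \left(-4 + Y\right) \left(Y + \left(\left(Y^{2} + 132 Y\right) + 42\right)\right) = \left(-4 + Y\right) \left(Y + \left(42 + Y^{2} + 132 Y\right)\right) = \left(-4 + Y\right) \left(42 + Y^{2} + 133 Y\right)$)
$\frac{Z}{q{\left(t{\left(-3,11 \right)} \right)}} = - \frac{6788}{\left(-4 + 11\right) \left(42 + 11^{2} + 133 \cdot 11\right)} = - \frac{6788}{7 \left(42 + 121 + 1463\right)} = - \frac{6788}{7 \cdot 1626} = - \frac{6788}{11382} = \left(-6788\right) \frac{1}{11382} = - \frac{3394}{5691}$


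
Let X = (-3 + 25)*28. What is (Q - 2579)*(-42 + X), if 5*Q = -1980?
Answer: -1707650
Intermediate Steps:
X = 616 (X = 22*28 = 616)
Q = -396 (Q = (1/5)*(-1980) = -396)
(Q - 2579)*(-42 + X) = (-396 - 2579)*(-42 + 616) = -2975*574 = -1707650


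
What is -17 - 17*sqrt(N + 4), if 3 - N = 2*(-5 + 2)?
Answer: -17 - 17*sqrt(13) ≈ -78.294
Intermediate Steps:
N = 9 (N = 3 - 2*(-5 + 2) = 3 - 2*(-3) = 3 - 1*(-6) = 3 + 6 = 9)
-17 - 17*sqrt(N + 4) = -17 - 17*sqrt(9 + 4) = -17 - 17*sqrt(13)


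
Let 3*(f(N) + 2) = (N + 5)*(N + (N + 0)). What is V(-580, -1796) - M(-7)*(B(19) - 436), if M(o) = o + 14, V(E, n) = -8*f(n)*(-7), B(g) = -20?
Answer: 120090824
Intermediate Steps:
f(N) = -2 + 2*N*(5 + N)/3 (f(N) = -2 + ((N + 5)*(N + (N + 0)))/3 = -2 + ((5 + N)*(N + N))/3 = -2 + ((5 + N)*(2*N))/3 = -2 + (2*N*(5 + N))/3 = -2 + 2*N*(5 + N)/3)
V(E, n) = -112 + 112*n**2/3 + 560*n/3 (V(E, n) = -8*(-2 + 2*n**2/3 + 10*n/3)*(-7) = (16 - 80*n/3 - 16*n**2/3)*(-7) = -112 + 112*n**2/3 + 560*n/3)
M(o) = 14 + o
V(-580, -1796) - M(-7)*(B(19) - 436) = (-112 + (112/3)*(-1796)**2 + (560/3)*(-1796)) - (14 - 7)*(-20 - 436) = (-112 + (112/3)*3225616 - 1005760/3) - 7*(-456) = (-112 + 361268992/3 - 1005760/3) - 1*(-3192) = 120087632 + 3192 = 120090824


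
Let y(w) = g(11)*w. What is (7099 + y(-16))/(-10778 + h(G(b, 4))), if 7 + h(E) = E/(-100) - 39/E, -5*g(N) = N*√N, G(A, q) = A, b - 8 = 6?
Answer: -1242325/1887887 - 6160*√11/1887887 ≈ -0.66887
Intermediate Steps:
b = 14 (b = 8 + 6 = 14)
g(N) = -N^(3/2)/5 (g(N) = -N*√N/5 = -N^(3/2)/5)
y(w) = -11*w*√11/5 (y(w) = (-11*√11/5)*w = -11*w*√11/5)
h(E) = -7 - 39/E - E/100 (h(E) = -7 + (E/(-100) - 39/E) = -7 + (E*(-1/100) - 39/E) = -7 + (-E/100 - 39/E) = -7 + (-39/E - E/100) = -7 - 39/E - E/100)
(7099 + y(-16))/(-10778 + h(G(b, 4))) = (7099 - 11/5*(-16)*√11)/(-10778 + (-7 - 39/14 - 1/100*14)) = (7099 + 176*√11/5)/(-10778 + (-7 - 39*1/14 - 7/50)) = (7099 + 176*√11/5)/(-10778 + (-7 - 39/14 - 7/50)) = (7099 + 176*√11/5)/(-10778 - 1737/175) = (7099 + 176*√11/5)/(-1887887/175) = (7099 + 176*√11/5)*(-175/1887887) = -1242325/1887887 - 6160*√11/1887887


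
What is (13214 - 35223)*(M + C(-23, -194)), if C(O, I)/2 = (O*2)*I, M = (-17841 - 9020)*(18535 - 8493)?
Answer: 5936274390826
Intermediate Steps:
M = -269738162 (M = -26861*10042 = -269738162)
C(O, I) = 4*I*O (C(O, I) = 2*((O*2)*I) = 2*((2*O)*I) = 2*(2*I*O) = 4*I*O)
(13214 - 35223)*(M + C(-23, -194)) = (13214 - 35223)*(-269738162 + 4*(-194)*(-23)) = -22009*(-269738162 + 17848) = -22009*(-269720314) = 5936274390826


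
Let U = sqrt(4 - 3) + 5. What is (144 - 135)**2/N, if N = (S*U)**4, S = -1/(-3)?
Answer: 81/16 ≈ 5.0625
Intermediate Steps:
U = 6 (U = sqrt(1) + 5 = 1 + 5 = 6)
S = 1/3 (S = -1*(-1/3) = 1/3 ≈ 0.33333)
N = 16 (N = ((1/3)*6)**4 = 2**4 = 16)
(144 - 135)**2/N = (144 - 135)**2/16 = 9**2*(1/16) = 81*(1/16) = 81/16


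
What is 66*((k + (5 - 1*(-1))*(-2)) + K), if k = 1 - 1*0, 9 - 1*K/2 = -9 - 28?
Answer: 5346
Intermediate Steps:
K = 92 (K = 18 - 2*(-9 - 28) = 18 - 2*(-37) = 18 + 74 = 92)
k = 1 (k = 1 + 0 = 1)
66*((k + (5 - 1*(-1))*(-2)) + K) = 66*((1 + (5 - 1*(-1))*(-2)) + 92) = 66*((1 + (5 + 1)*(-2)) + 92) = 66*((1 + 6*(-2)) + 92) = 66*((1 - 12) + 92) = 66*(-11 + 92) = 66*81 = 5346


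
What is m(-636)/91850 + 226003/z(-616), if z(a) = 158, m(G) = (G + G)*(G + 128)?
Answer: 10430235679/7256150 ≈ 1437.4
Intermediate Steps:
m(G) = 2*G*(128 + G) (m(G) = (2*G)*(128 + G) = 2*G*(128 + G))
m(-636)/91850 + 226003/z(-616) = (2*(-636)*(128 - 636))/91850 + 226003/158 = (2*(-636)*(-508))*(1/91850) + 226003*(1/158) = 646176*(1/91850) + 226003/158 = 323088/45925 + 226003/158 = 10430235679/7256150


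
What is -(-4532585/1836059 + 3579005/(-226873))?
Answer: 7599585498000/416552213507 ≈ 18.244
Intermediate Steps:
-(-4532585/1836059 + 3579005/(-226873)) = -(-4532585*1/1836059 + 3579005*(-1/226873)) = -(-4532585/1836059 - 3579005/226873) = -1*(-7599585498000/416552213507) = 7599585498000/416552213507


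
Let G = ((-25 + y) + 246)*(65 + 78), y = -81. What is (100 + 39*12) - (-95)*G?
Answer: 1902468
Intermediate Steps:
G = 20020 (G = ((-25 - 81) + 246)*(65 + 78) = (-106 + 246)*143 = 140*143 = 20020)
(100 + 39*12) - (-95)*G = (100 + 39*12) - (-95)*20020 = (100 + 468) - 1*(-1901900) = 568 + 1901900 = 1902468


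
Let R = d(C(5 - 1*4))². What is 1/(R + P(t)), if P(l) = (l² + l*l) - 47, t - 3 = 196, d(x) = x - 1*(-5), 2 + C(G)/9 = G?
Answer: 1/79171 ≈ 1.2631e-5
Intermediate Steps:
C(G) = -18 + 9*G
d(x) = 5 + x (d(x) = x + 5 = 5 + x)
R = 16 (R = (5 + (-18 + 9*(5 - 1*4)))² = (5 + (-18 + 9*(5 - 4)))² = (5 + (-18 + 9*1))² = (5 + (-18 + 9))² = (5 - 9)² = (-4)² = 16)
t = 199 (t = 3 + 196 = 199)
P(l) = -47 + 2*l² (P(l) = (l² + l²) - 47 = 2*l² - 47 = -47 + 2*l²)
1/(R + P(t)) = 1/(16 + (-47 + 2*199²)) = 1/(16 + (-47 + 2*39601)) = 1/(16 + (-47 + 79202)) = 1/(16 + 79155) = 1/79171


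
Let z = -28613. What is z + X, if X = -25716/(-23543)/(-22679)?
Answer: -15277387671977/533931697 ≈ -28613.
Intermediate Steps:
X = -25716/533931697 (X = -25716*(-1/23543)*(-1/22679) = (25716/23543)*(-1/22679) = -25716/533931697 ≈ -4.8163e-5)
z + X = -28613 - 25716/533931697 = -15277387671977/533931697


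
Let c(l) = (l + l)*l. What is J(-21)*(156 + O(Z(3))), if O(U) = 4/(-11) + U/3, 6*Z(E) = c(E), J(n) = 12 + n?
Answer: -15507/11 ≈ -1409.7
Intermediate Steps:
c(l) = 2*l**2 (c(l) = (2*l)*l = 2*l**2)
Z(E) = E**2/3 (Z(E) = (2*E**2)/6 = E**2/3)
O(U) = -4/11 + U/3 (O(U) = 4*(-1/11) + U*(1/3) = -4/11 + U/3)
J(-21)*(156 + O(Z(3))) = (12 - 21)*(156 + (-4/11 + ((1/3)*3**2)/3)) = -9*(156 + (-4/11 + ((1/3)*9)/3)) = -9*(156 + (-4/11 + (1/3)*3)) = -9*(156 + (-4/11 + 1)) = -9*(156 + 7/11) = -9*1723/11 = -15507/11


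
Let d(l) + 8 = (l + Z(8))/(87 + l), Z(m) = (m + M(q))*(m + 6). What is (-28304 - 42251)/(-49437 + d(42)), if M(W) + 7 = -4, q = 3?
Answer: 14111/9889 ≈ 1.4269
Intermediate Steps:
M(W) = -11 (M(W) = -7 - 4 = -11)
Z(m) = (-11 + m)*(6 + m) (Z(m) = (m - 11)*(m + 6) = (-11 + m)*(6 + m))
d(l) = -8 + (-42 + l)/(87 + l) (d(l) = -8 + (l + (-66 + 8² - 5*8))/(87 + l) = -8 + (l + (-66 + 64 - 40))/(87 + l) = -8 + (l - 42)/(87 + l) = -8 + (-42 + l)/(87 + l))
(-28304 - 42251)/(-49437 + d(42)) = (-28304 - 42251)/(-49437 + (-738 - 7*42)/(87 + 42)) = -70555/(-49437 + (-738 - 294)/129) = -70555/(-49437 + (1/129)*(-1032)) = -70555/(-49437 - 8) = -70555/(-49445) = -70555*(-1/49445) = 14111/9889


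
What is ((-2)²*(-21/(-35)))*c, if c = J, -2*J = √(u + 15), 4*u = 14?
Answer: -3*√74/5 ≈ -5.1614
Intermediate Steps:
u = 7/2 (u = (¼)*14 = 7/2 ≈ 3.5000)
J = -√74/4 (J = -√(7/2 + 15)/2 = -√74/4 ≈ -2.1506)
c = -√74/4 ≈ -2.1506
((-2)²*(-21/(-35)))*c = ((-2)²*(-21/(-35)))*(-√74/4) = (4*(-21*(-1/35)))*(-√74/4) = (4*(⅗))*(-√74/4) = 12*(-√74/4)/5 = -3*√74/5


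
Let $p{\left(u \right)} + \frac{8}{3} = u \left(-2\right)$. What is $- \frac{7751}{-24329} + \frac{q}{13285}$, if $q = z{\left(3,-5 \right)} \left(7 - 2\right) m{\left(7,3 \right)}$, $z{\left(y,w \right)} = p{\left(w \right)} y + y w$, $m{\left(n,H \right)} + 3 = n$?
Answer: $\frac{21275619}{64642153} \approx 0.32913$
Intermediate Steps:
$m{\left(n,H \right)} = -3 + n$
$p{\left(u \right)} = - \frac{8}{3} - 2 u$ ($p{\left(u \right)} = - \frac{8}{3} + u \left(-2\right) = - \frac{8}{3} - 2 u$)
$z{\left(y,w \right)} = w y + y \left(- \frac{8}{3} - 2 w\right)$ ($z{\left(y,w \right)} = \left(- \frac{8}{3} - 2 w\right) y + y w = y \left(- \frac{8}{3} - 2 w\right) + w y = w y + y \left(- \frac{8}{3} - 2 w\right)$)
$q = 140$ ($q = \frac{1}{3} \cdot 3 \left(-8 - -15\right) \left(7 - 2\right) \left(-3 + 7\right) = \frac{1}{3} \cdot 3 \left(-8 + 15\right) 5 \cdot 4 = \frac{1}{3} \cdot 3 \cdot 7 \cdot 5 \cdot 4 = 7 \cdot 5 \cdot 4 = 35 \cdot 4 = 140$)
$- \frac{7751}{-24329} + \frac{q}{13285} = - \frac{7751}{-24329} + \frac{140}{13285} = \left(-7751\right) \left(- \frac{1}{24329}\right) + 140 \cdot \frac{1}{13285} = \frac{7751}{24329} + \frac{28}{2657} = \frac{21275619}{64642153}$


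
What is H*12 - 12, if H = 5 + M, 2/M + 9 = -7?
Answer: 93/2 ≈ 46.500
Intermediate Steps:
M = -1/8 (M = 2/(-9 - 7) = 2/(-16) = 2*(-1/16) = -1/8 ≈ -0.12500)
H = 39/8 (H = 5 - 1/8 = 39/8 ≈ 4.8750)
H*12 - 12 = (39/8)*12 - 12 = 117/2 - 12 = 93/2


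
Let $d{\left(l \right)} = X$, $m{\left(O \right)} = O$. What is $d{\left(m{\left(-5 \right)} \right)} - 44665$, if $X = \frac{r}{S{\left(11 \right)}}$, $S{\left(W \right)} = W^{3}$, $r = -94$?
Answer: $- \frac{59449209}{1331} \approx -44665.0$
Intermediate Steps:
$X = - \frac{94}{1331}$ ($X = - \frac{94}{11^{3}} = - \frac{94}{1331} \approx -0.070624$)
$d{\left(l \right)} = - \frac{94}{1331}$
$d{\left(m{\left(-5 \right)} \right)} - 44665 = - \frac{94}{1331} - 44665 = - \frac{59449209}{1331}$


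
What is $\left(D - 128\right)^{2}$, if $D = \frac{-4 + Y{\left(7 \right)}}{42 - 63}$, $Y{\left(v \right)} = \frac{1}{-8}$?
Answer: $\frac{51222649}{3136} \approx 16334.0$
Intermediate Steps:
$Y{\left(v \right)} = - \frac{1}{8}$
$D = \frac{11}{56}$ ($D = \frac{-4 - \frac{1}{8}}{42 - 63} = - \frac{33}{8 \left(-21\right)} = \left(- \frac{33}{8}\right) \left(- \frac{1}{21}\right) = \frac{11}{56} \approx 0.19643$)
$\left(D - 128\right)^{2} = \left(\frac{11}{56} - 128\right)^{2} = \left(- \frac{7157}{56}\right)^{2} = \frac{51222649}{3136}$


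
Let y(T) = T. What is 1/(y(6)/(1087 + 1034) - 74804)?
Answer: -707/52886426 ≈ -1.3368e-5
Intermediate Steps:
1/(y(6)/(1087 + 1034) - 74804) = 1/(6/(1087 + 1034) - 74804) = 1/(6/2121 - 74804) = 1/(6*(1/2121) - 74804) = 1/(2/707 - 74804) = 1/(-52886426/707) = -707/52886426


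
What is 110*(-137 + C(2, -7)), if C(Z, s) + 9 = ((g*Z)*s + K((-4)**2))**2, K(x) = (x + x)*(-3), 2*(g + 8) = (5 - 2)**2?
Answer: 226930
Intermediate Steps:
g = -7/2 (g = -8 + (5 - 2)**2/2 = -8 + (1/2)*3**2 = -8 + (1/2)*9 = -8 + 9/2 = -7/2 ≈ -3.5000)
K(x) = -6*x (K(x) = (2*x)*(-3) = -6*x)
C(Z, s) = -9 + (-96 - 7*Z*s/2)**2 (C(Z, s) = -9 + ((-7*Z/2)*s - 6*(-4)**2)**2 = -9 + (-7*Z*s/2 - 6*16)**2 = -9 + (-7*Z*s/2 - 96)**2 = -9 + (-96 - 7*Z*s/2)**2)
110*(-137 + C(2, -7)) = 110*(-137 + (-9 + (192 + 7*2*(-7))**2/4)) = 110*(-137 + (-9 + (192 - 98)**2/4)) = 110*(-137 + (-9 + (1/4)*94**2)) = 110*(-137 + (-9 + (1/4)*8836)) = 110*(-137 + (-9 + 2209)) = 110*(-137 + 2200) = 110*2063 = 226930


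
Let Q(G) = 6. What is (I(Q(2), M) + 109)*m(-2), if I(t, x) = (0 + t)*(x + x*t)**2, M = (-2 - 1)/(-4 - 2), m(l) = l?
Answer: -365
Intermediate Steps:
M = 1/2 (M = -3/(-6) = -3*(-1/6) = 1/2 ≈ 0.50000)
I(t, x) = t*(x + t*x)**2
(I(Q(2), M) + 109)*m(-2) = (6*(1/2)**2*(1 + 6)**2 + 109)*(-2) = (6*(1/4)*7**2 + 109)*(-2) = (6*(1/4)*49 + 109)*(-2) = (147/2 + 109)*(-2) = (365/2)*(-2) = -365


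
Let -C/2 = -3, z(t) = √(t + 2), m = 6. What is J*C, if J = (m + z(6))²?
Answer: 264 + 144*√2 ≈ 467.65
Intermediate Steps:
z(t) = √(2 + t)
C = 6 (C = -2*(-3) = 6)
J = (6 + 2*√2)² (J = (6 + √(2 + 6))² = (6 + √8)² = (6 + 2*√2)² ≈ 77.941)
J*C = (44 + 24*√2)*6 = 264 + 144*√2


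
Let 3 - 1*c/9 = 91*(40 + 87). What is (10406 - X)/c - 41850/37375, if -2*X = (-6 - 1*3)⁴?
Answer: -389067763/310918140 ≈ -1.2514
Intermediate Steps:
c = -103986 (c = 27 - 819*(40 + 87) = 27 - 819*127 = 27 - 9*11557 = 27 - 104013 = -103986)
X = -6561/2 (X = -(-6 - 1*3)⁴/2 = -(-6 - 3)⁴/2 = -½*(-9)⁴ = -½*6561 = -6561/2 ≈ -3280.5)
(10406 - X)/c - 41850/37375 = (10406 - 1*(-6561/2))/(-103986) - 41850/37375 = (10406 + 6561/2)*(-1/103986) - 41850*1/37375 = (27373/2)*(-1/103986) - 1674/1495 = -27373/207972 - 1674/1495 = -389067763/310918140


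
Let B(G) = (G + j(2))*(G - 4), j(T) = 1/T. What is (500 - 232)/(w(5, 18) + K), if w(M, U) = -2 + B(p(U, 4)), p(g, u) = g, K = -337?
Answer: -67/20 ≈ -3.3500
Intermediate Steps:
B(G) = (1/2 + G)*(-4 + G) (B(G) = (G + 1/2)*(G - 4) = (G + 1/2)*(-4 + G) = (1/2 + G)*(-4 + G))
w(M, U) = -4 + U**2 - 7*U/2 (w(M, U) = -2 + (-2 + U**2 - 7*U/2) = -4 + U**2 - 7*U/2)
(500 - 232)/(w(5, 18) + K) = (500 - 232)/((-4 + 18**2 - 7/2*18) - 337) = 268/((-4 + 324 - 63) - 337) = 268/(257 - 337) = 268/(-80) = 268*(-1/80) = -67/20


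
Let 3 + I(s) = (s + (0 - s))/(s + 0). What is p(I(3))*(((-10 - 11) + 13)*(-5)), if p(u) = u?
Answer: -120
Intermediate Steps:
I(s) = -3 (I(s) = -3 + (s + (0 - s))/(s + 0) = -3 + (s - s)/s = -3 + 0/s = -3 + 0 = -3)
p(I(3))*(((-10 - 11) + 13)*(-5)) = -3*((-10 - 11) + 13)*(-5) = -3*(-21 + 13)*(-5) = -(-24)*(-5) = -3*40 = -120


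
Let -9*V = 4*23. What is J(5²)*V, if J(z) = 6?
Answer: -184/3 ≈ -61.333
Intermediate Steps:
V = -92/9 (V = -4*23/9 = -⅑*92 = -92/9 ≈ -10.222)
J(5²)*V = 6*(-92/9) = -184/3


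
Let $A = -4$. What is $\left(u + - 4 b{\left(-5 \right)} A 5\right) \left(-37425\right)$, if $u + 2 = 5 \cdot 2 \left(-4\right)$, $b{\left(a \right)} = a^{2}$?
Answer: $-73278150$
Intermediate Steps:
$u = -42$ ($u = -2 + 5 \cdot 2 \left(-4\right) = -2 + 10 \left(-4\right) = -2 - 40 = -42$)
$\left(u + - 4 b{\left(-5 \right)} A 5\right) \left(-37425\right) = \left(-42 + - 4 \left(-5\right)^{2} \left(-4\right) 5\right) \left(-37425\right) = \left(-42 + \left(-4\right) 25 \left(-4\right) 5\right) \left(-37425\right) = \left(-42 + \left(-100\right) \left(-4\right) 5\right) \left(-37425\right) = \left(-42 + 400 \cdot 5\right) \left(-37425\right) = \left(-42 + 2000\right) \left(-37425\right) = 1958 \left(-37425\right) = -73278150$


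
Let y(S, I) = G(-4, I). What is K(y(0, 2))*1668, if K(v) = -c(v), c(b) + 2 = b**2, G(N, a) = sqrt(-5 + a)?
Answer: 8340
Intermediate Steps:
c(b) = -2 + b**2
y(S, I) = sqrt(-5 + I)
K(v) = 2 - v**2 (K(v) = -(-2 + v**2) = 2 - v**2)
K(y(0, 2))*1668 = (2 - (sqrt(-5 + 2))**2)*1668 = (2 - (sqrt(-3))**2)*1668 = (2 - (I*sqrt(3))**2)*1668 = (2 - 1*(-3))*1668 = (2 + 3)*1668 = 5*1668 = 8340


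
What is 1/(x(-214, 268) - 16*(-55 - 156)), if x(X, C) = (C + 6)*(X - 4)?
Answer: -1/56356 ≈ -1.7744e-5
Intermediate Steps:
x(X, C) = (-4 + X)*(6 + C) (x(X, C) = (6 + C)*(-4 + X) = (-4 + X)*(6 + C))
1/(x(-214, 268) - 16*(-55 - 156)) = 1/((-24 - 4*268 + 6*(-214) + 268*(-214)) - 16*(-55 - 156)) = 1/((-24 - 1072 - 1284 - 57352) - 16*(-211)) = 1/(-59732 + 3376) = 1/(-56356) = -1/56356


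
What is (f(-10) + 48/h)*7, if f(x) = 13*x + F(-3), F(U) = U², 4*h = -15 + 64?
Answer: -5737/7 ≈ -819.57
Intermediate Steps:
h = 49/4 (h = (-15 + 64)/4 = (¼)*49 = 49/4 ≈ 12.250)
f(x) = 9 + 13*x (f(x) = 13*x + (-3)² = 13*x + 9 = 9 + 13*x)
(f(-10) + 48/h)*7 = ((9 + 13*(-10)) + 48/(49/4))*7 = ((9 - 130) + 48*(4/49))*7 = (-121 + 192/49)*7 = -5737/49*7 = -5737/7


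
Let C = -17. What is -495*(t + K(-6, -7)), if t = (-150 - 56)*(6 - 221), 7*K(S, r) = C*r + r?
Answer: -21931470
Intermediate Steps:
K(S, r) = -16*r/7 (K(S, r) = (-17*r + r)/7 = (-16*r)/7 = -16*r/7)
t = 44290 (t = -206*(-215) = 44290)
-495*(t + K(-6, -7)) = -495*(44290 - 16/7*(-7)) = -495*(44290 + 16) = -495*44306 = -21931470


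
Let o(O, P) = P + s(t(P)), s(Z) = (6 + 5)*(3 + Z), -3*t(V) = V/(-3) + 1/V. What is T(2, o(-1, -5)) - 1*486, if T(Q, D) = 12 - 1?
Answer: -475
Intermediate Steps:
t(V) = -1/(3*V) + V/9 (t(V) = -(V/(-3) + 1/V)/3 = -(V*(-⅓) + 1/V)/3 = -(-V/3 + 1/V)/3 = -(1/V - V/3)/3 = -1/(3*V) + V/9)
s(Z) = 33 + 11*Z (s(Z) = 11*(3 + Z) = 33 + 11*Z)
o(O, P) = 33 + P + 11*(-3 + P²)/(9*P) (o(O, P) = P + (33 + 11*((-3 + P²)/(9*P))) = P + (33 + 11*(-3 + P²)/(9*P)) = 33 + P + 11*(-3 + P²)/(9*P))
T(Q, D) = 11
T(2, o(-1, -5)) - 1*486 = 11 - 1*486 = 11 - 486 = -475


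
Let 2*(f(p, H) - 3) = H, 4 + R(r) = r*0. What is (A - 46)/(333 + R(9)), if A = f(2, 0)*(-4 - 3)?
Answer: -67/329 ≈ -0.20365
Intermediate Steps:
R(r) = -4 (R(r) = -4 + r*0 = -4 + 0 = -4)
f(p, H) = 3 + H/2
A = -21 (A = (3 + (½)*0)*(-4 - 3) = (3 + 0)*(-7) = 3*(-7) = -21)
(A - 46)/(333 + R(9)) = (-21 - 46)/(333 - 4) = -67/329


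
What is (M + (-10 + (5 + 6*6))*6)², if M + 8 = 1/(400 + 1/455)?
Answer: 1049541829736689/33124364001 ≈ 31685.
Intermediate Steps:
M = -1455553/182001 (M = -8 + 1/(400 + 1/455) = -8 + 1/(182001/455) = -8 + 455/182001 = -1455553/182001 ≈ -7.9975)
(M + (-10 + (5 + 6*6))*6)² = (-1455553/182001 + (-10 + (5 + 6*6))*6)² = (-1455553/182001 + (-10 + (5 + 36))*6)² = (-1455553/182001 + (-10 + 41)*6)² = (-1455553/182001 + 31*6)² = (-1455553/182001 + 186)² = (32396633/182001)² = 1049541829736689/33124364001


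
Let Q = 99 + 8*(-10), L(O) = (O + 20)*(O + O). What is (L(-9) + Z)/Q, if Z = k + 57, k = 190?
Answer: 49/19 ≈ 2.5789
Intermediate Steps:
L(O) = 2*O*(20 + O) (L(O) = (20 + O)*(2*O) = 2*O*(20 + O))
Z = 247 (Z = 190 + 57 = 247)
Q = 19 (Q = 99 - 80 = 19)
(L(-9) + Z)/Q = (2*(-9)*(20 - 9) + 247)/19 = (2*(-9)*11 + 247)*(1/19) = (-198 + 247)*(1/19) = 49*(1/19) = 49/19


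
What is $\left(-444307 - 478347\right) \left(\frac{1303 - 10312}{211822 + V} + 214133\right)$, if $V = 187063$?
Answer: $- \frac{78807967984695184}{398885} \approx -1.9757 \cdot 10^{11}$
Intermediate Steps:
$\left(-444307 - 478347\right) \left(\frac{1303 - 10312}{211822 + V} + 214133\right) = \left(-444307 - 478347\right) \left(\frac{1303 - 10312}{211822 + 187063} + 214133\right) = - 922654 \left(- \frac{9009}{398885} + 214133\right) = \left(-922654\right) \frac{85414432696}{398885} = - \frac{78807967984695184}{398885}$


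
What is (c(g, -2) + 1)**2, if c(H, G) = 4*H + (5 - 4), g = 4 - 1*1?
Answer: 196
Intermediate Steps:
g = 3 (g = 4 - 1 = 3)
c(H, G) = 1 + 4*H (c(H, G) = 4*H + 1 = 1 + 4*H)
(c(g, -2) + 1)**2 = ((1 + 4*3) + 1)**2 = ((1 + 12) + 1)**2 = (13 + 1)**2 = 14**2 = 196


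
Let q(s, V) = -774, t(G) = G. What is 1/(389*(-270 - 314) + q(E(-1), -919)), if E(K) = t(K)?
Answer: -1/227950 ≈ -4.3869e-6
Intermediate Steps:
E(K) = K
1/(389*(-270 - 314) + q(E(-1), -919)) = 1/(389*(-270 - 314) - 774) = 1/(389*(-584) - 774) = 1/(-227176 - 774) = 1/(-227950) = -1/227950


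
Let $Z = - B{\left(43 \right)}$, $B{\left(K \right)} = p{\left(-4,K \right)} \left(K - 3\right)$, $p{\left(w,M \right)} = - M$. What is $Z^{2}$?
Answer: $2958400$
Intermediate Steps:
$B{\left(K \right)} = - K \left(-3 + K\right)$ ($B{\left(K \right)} = - K \left(K - 3\right) = - K \left(-3 + K\right)$)
$Z = 1720$ ($Z = - 43 \left(3 - 43\right) = - 43 \left(-40\right) = \left(-1\right) \left(-1720\right) = 1720$)
$Z^{2} = 1720^{2} = 2958400$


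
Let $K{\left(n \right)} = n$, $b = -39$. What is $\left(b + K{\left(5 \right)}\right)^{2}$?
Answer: $1156$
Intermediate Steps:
$\left(b + K{\left(5 \right)}\right)^{2} = \left(-39 + 5\right)^{2} = \left(-34\right)^{2} = 1156$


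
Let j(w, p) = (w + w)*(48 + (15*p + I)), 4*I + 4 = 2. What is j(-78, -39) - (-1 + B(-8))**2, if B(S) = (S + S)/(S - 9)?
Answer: 24232649/289 ≈ 83850.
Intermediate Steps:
I = -1/2 (I = -1 + (1/4)*2 = -1 + 1/2 = -1/2 ≈ -0.50000)
B(S) = 2*S/(-9 + S) (B(S) = (2*S)/(-9 + S) = 2*S/(-9 + S))
j(w, p) = 2*w*(95/2 + 15*p) (j(w, p) = (w + w)*(48 + (15*p - 1/2)) = (2*w)*(48 + (-1/2 + 15*p)) = (2*w)*(95/2 + 15*p) = 2*w*(95/2 + 15*p))
j(-78, -39) - (-1 + B(-8))**2 = 5*(-78)*(19 + 6*(-39)) - (-1 + 2*(-8)/(-9 - 8))**2 = 5*(-78)*(19 - 234) - (-1 + 2*(-8)/(-17))**2 = 5*(-78)*(-215) - (-1 + 2*(-8)*(-1/17))**2 = 83850 - (-1 + 16/17)**2 = 83850 - (-1/17)**2 = 83850 - 1*1/289 = 83850 - 1/289 = 24232649/289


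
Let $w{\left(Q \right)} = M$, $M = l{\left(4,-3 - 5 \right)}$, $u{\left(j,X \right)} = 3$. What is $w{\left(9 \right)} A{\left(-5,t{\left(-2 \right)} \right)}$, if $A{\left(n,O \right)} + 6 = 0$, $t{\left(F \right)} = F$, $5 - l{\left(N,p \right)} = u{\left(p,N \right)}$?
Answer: $-12$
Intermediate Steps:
$l{\left(N,p \right)} = 2$ ($l{\left(N,p \right)} = 5 - 3 = 2$)
$M = 2$
$w{\left(Q \right)} = 2$
$A{\left(n,O \right)} = -6$ ($A{\left(n,O \right)} = -6 + 0 = -6$)
$w{\left(9 \right)} A{\left(-5,t{\left(-2 \right)} \right)} = 2 \left(-6\right) = -12$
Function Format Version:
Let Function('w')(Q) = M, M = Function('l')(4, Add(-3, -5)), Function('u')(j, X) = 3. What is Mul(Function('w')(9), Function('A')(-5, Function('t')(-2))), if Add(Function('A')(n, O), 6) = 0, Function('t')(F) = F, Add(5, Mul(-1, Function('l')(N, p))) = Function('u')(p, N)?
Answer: -12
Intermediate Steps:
Function('l')(N, p) = 2 (Function('l')(N, p) = Add(5, Mul(-1, 3)) = Add(5, -3) = 2)
M = 2
Function('w')(Q) = 2
Function('A')(n, O) = -6 (Function('A')(n, O) = Add(-6, 0) = -6)
Mul(Function('w')(9), Function('A')(-5, Function('t')(-2))) = Mul(2, -6) = -12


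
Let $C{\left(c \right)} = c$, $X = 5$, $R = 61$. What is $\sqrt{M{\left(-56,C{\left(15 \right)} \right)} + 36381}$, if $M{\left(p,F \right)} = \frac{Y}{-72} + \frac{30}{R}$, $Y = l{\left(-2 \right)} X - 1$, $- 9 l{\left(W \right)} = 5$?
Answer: $\frac{\sqrt{43861735301}}{1098} \approx 190.74$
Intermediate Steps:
$l{\left(W \right)} = - \frac{5}{9}$ ($l{\left(W \right)} = \left(- \frac{1}{9}\right) 5 = - \frac{5}{9}$)
$Y = - \frac{34}{9}$ ($Y = \left(- \frac{5}{9}\right) 5 - 1 = - \frac{25}{9} - 1 = - \frac{34}{9} \approx -3.7778$)
$M{\left(p,F \right)} = \frac{10757}{19764}$ ($M{\left(p,F \right)} = - \frac{34}{9 \left(-72\right)} + \frac{30}{61} = \left(- \frac{34}{9}\right) \left(- \frac{1}{72}\right) + 30 \cdot \frac{1}{61} = \frac{17}{324} + \frac{30}{61} = \frac{10757}{19764}$)
$\sqrt{M{\left(-56,C{\left(15 \right)} \right)} + 36381} = \sqrt{\frac{10757}{19764} + 36381} = \sqrt{\frac{719044841}{19764}} = \frac{\sqrt{43861735301}}{1098}$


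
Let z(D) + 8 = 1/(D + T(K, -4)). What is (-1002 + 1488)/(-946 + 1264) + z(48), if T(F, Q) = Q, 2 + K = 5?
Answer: -15039/2332 ≈ -6.4490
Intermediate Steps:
K = 3 (K = -2 + 5 = 3)
z(D) = -8 + 1/(-4 + D) (z(D) = -8 + 1/(D - 4) = -8 + 1/(-4 + D))
(-1002 + 1488)/(-946 + 1264) + z(48) = (-1002 + 1488)/(-946 + 1264) + (33 - 8*48)/(-4 + 48) = 486/318 + (33 - 384)/44 = 486*(1/318) + (1/44)*(-351) = 81/53 - 351/44 = -15039/2332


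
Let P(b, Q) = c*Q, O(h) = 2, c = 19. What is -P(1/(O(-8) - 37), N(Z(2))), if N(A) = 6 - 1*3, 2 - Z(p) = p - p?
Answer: -57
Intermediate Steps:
Z(p) = 2 (Z(p) = 2 - (p - p) = 2 - 1*0 = 2 + 0 = 2)
N(A) = 3 (N(A) = 6 - 3 = 3)
P(b, Q) = 19*Q
-P(1/(O(-8) - 37), N(Z(2))) = -19*3 = -1*57 = -57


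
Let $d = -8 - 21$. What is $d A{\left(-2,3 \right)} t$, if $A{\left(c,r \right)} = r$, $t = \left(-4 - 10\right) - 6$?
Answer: $1740$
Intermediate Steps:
$t = -20$ ($t = -14 - 6 = -20$)
$d = -29$ ($d = -8 - 21 = -29$)
$d A{\left(-2,3 \right)} t = \left(-29\right) 3 \left(-20\right) = \left(-87\right) \left(-20\right) = 1740$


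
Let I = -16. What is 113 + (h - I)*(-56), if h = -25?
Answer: 617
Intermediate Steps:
113 + (h - I)*(-56) = 113 + (-25 - 1*(-16))*(-56) = 113 + (-25 + 16)*(-56) = 113 - 9*(-56) = 113 + 504 = 617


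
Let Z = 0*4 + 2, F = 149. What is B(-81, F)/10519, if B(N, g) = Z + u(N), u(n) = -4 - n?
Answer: 79/10519 ≈ 0.0075102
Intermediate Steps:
Z = 2 (Z = 0 + 2 = 2)
B(N, g) = -2 - N (B(N, g) = 2 + (-4 - N) = -2 - N)
B(-81, F)/10519 = (-2 - 1*(-81))/10519 = (-2 + 81)*(1/10519) = 79*(1/10519) = 79/10519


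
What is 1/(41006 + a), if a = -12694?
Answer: 1/28312 ≈ 3.5321e-5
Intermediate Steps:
1/(41006 + a) = 1/(41006 - 12694) = 1/28312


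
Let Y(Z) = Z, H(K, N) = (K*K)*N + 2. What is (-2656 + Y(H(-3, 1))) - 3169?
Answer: -5814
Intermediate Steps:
H(K, N) = 2 + N*K² (H(K, N) = K²*N + 2 = N*K² + 2 = 2 + N*K²)
(-2656 + Y(H(-3, 1))) - 3169 = (-2656 + (2 + 1*(-3)²)) - 3169 = (-2656 + (2 + 1*9)) - 3169 = (-2656 + (2 + 9)) - 3169 = (-2656 + 11) - 3169 = -2645 - 3169 = -5814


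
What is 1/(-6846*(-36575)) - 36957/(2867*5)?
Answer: -1850750752063/717875154150 ≈ -2.5781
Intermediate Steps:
1/(-6846*(-36575)) - 36957/(2867*5) = -1/6846*(-1/36575) - 36957/14335 = 1/250392450 - 36957*1/14335 = 1/250392450 - 36957/14335 = -1850750752063/717875154150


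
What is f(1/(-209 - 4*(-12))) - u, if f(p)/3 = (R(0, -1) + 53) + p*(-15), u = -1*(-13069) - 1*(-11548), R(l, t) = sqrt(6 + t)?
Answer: -3937693/161 + 3*sqrt(5) ≈ -24451.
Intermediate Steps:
u = 24617 (u = 13069 + 11548 = 24617)
f(p) = 159 - 45*p + 3*sqrt(5) (f(p) = 3*((sqrt(6 - 1) + 53) + p*(-15)) = 3*((sqrt(5) + 53) - 15*p) = 3*((53 + sqrt(5)) - 15*p) = 3*(53 + sqrt(5) - 15*p) = 159 - 45*p + 3*sqrt(5))
f(1/(-209 - 4*(-12))) - u = (159 - 45/(-209 - 4*(-12)) + 3*sqrt(5)) - 1*24617 = (159 - 45/(-209 + 48) + 3*sqrt(5)) - 24617 = (159 - 45/(-161) + 3*sqrt(5)) - 24617 = (159 - 45*(-1/161) + 3*sqrt(5)) - 24617 = (159 + 45/161 + 3*sqrt(5)) - 24617 = (25644/161 + 3*sqrt(5)) - 24617 = -3937693/161 + 3*sqrt(5)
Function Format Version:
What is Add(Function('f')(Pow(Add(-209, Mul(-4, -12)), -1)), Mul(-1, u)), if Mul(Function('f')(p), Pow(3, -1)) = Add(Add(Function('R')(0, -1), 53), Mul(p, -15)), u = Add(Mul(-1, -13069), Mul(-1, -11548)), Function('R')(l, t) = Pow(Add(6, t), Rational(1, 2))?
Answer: Add(Rational(-3937693, 161), Mul(3, Pow(5, Rational(1, 2)))) ≈ -24451.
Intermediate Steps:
u = 24617 (u = Add(13069, 11548) = 24617)
Function('f')(p) = Add(159, Mul(-45, p), Mul(3, Pow(5, Rational(1, 2)))) (Function('f')(p) = Mul(3, Add(Add(Pow(Add(6, -1), Rational(1, 2)), 53), Mul(p, -15))) = Mul(3, Add(Add(Pow(5, Rational(1, 2)), 53), Mul(-15, p))) = Mul(3, Add(Add(53, Pow(5, Rational(1, 2))), Mul(-15, p))) = Mul(3, Add(53, Pow(5, Rational(1, 2)), Mul(-15, p))) = Add(159, Mul(-45, p), Mul(3, Pow(5, Rational(1, 2)))))
Add(Function('f')(Pow(Add(-209, Mul(-4, -12)), -1)), Mul(-1, u)) = Add(Add(159, Mul(-45, Pow(Add(-209, Mul(-4, -12)), -1)), Mul(3, Pow(5, Rational(1, 2)))), Mul(-1, 24617)) = Add(Add(159, Mul(-45, Pow(Add(-209, 48), -1)), Mul(3, Pow(5, Rational(1, 2)))), -24617) = Add(Add(159, Mul(-45, Pow(-161, -1)), Mul(3, Pow(5, Rational(1, 2)))), -24617) = Add(Add(159, Mul(-45, Rational(-1, 161)), Mul(3, Pow(5, Rational(1, 2)))), -24617) = Add(Add(159, Rational(45, 161), Mul(3, Pow(5, Rational(1, 2)))), -24617) = Add(Add(Rational(25644, 161), Mul(3, Pow(5, Rational(1, 2)))), -24617) = Add(Rational(-3937693, 161), Mul(3, Pow(5, Rational(1, 2))))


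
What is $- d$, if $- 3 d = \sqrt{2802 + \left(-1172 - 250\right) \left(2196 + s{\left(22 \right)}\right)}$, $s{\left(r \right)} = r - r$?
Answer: $\frac{i \sqrt{3119910}}{3} \approx 588.78 i$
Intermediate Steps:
$s{\left(r \right)} = 0$
$d = - \frac{i \sqrt{3119910}}{3}$ ($d = - \frac{\sqrt{2802 + \left(-1172 - 250\right) \left(2196 + 0\right)}}{3} = - \frac{\sqrt{2802 - 3122712}}{3} = - \frac{\sqrt{-3119910}}{3} = - \frac{i \sqrt{3119910}}{3} \approx - 588.78 i$)
$- d = - \frac{\left(-1\right) i \sqrt{3119910}}{3} = \frac{i \sqrt{3119910}}{3}$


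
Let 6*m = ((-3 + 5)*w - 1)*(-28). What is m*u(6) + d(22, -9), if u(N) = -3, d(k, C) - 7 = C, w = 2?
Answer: 40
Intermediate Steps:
d(k, C) = 7 + C
m = -14 (m = (((-3 + 5)*2 - 1)*(-28))/6 = ((2*2 - 1)*(-28))/6 = ((4 - 1)*(-28))/6 = (3*(-28))/6 = (1/6)*(-84) = -14)
m*u(6) + d(22, -9) = -14*(-3) + (7 - 9) = 42 - 2 = 40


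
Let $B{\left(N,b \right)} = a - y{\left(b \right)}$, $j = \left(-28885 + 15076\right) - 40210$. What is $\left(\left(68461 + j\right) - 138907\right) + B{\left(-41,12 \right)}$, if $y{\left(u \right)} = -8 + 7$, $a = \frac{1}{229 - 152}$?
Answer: $- \frac{9583727}{77} \approx -1.2446 \cdot 10^{5}$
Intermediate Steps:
$a = \frac{1}{77} \approx 0.012987$
$y{\left(u \right)} = -1$
$j = -54019$ ($j = -13809 - 40210 = -54019$)
$B{\left(N,b \right)} = \frac{78}{77}$ ($B{\left(N,b \right)} = \frac{1}{77} - -1 = \frac{1}{77} + 1 = \frac{78}{77}$)
$\left(\left(68461 + j\right) - 138907\right) + B{\left(-41,12 \right)} = \left(\left(68461 - 54019\right) - 138907\right) + \frac{78}{77} = \left(14442 - 138907\right) + \frac{78}{77} = -124465 + \frac{78}{77} = - \frac{9583727}{77}$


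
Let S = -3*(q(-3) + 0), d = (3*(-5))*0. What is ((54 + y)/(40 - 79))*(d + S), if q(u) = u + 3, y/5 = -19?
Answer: 0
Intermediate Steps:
y = -95 (y = 5*(-19) = -95)
q(u) = 3 + u
d = 0 (d = -15*0 = 0)
S = 0 (S = -3*((3 - 3) + 0) = -3*(0 + 0) = -3*0 = 0)
((54 + y)/(40 - 79))*(d + S) = ((54 - 95)/(40 - 79))*(0 + 0) = -41/(-39)*0 = -41*(-1/39)*0 = (41/39)*0 = 0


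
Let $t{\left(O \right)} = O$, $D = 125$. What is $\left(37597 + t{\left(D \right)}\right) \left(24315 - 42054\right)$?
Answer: $-669150558$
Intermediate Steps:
$\left(37597 + t{\left(D \right)}\right) \left(24315 - 42054\right) = \left(37597 + 125\right) \left(24315 - 42054\right) = 37722 \left(-17739\right) = -669150558$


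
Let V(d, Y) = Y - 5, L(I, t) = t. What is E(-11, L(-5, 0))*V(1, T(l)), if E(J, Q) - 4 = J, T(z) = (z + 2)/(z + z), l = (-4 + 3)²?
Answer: 49/2 ≈ 24.500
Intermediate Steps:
l = 1 (l = (-1)² = 1)
T(z) = (2 + z)/(2*z) (T(z) = (2 + z)/((2*z)) = (2 + z)*(1/(2*z)) = (2 + z)/(2*z))
E(J, Q) = 4 + J
V(d, Y) = -5 + Y
E(-11, L(-5, 0))*V(1, T(l)) = (4 - 11)*(-5 + (½)*(2 + 1)/1) = -7*(-5 + (½)*1*3) = -7*(-5 + 3/2) = -7*(-7/2) = 49/2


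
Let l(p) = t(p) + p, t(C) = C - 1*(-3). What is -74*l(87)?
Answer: -13098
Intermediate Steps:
t(C) = 3 + C (t(C) = C + 3 = 3 + C)
l(p) = 3 + 2*p (l(p) = (3 + p) + p = 3 + 2*p)
-74*l(87) = -74*(3 + 2*87) = -74*(3 + 174) = -74*177 = -13098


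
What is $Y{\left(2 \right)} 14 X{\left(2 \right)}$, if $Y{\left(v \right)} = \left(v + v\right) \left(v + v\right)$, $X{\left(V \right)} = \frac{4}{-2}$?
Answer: $-448$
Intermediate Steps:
$X{\left(V \right)} = -2$ ($X{\left(V \right)} = 4 \left(- \frac{1}{2}\right) = -2$)
$Y{\left(v \right)} = 4 v^{2}$ ($Y{\left(v \right)} = 2 v 2 v = 4 v^{2}$)
$Y{\left(2 \right)} 14 X{\left(2 \right)} = 4 \cdot 2^{2} \cdot 14 \left(-2\right) = 4 \cdot 4 \cdot 14 \left(-2\right) = 16 \cdot 14 \left(-2\right) = 224 \left(-2\right) = -448$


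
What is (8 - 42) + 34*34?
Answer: 1122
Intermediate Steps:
(8 - 42) + 34*34 = -34 + 1156 = 1122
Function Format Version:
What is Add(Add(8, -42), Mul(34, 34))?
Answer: 1122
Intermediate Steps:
Add(Add(8, -42), Mul(34, 34)) = Add(-34, 1156) = 1122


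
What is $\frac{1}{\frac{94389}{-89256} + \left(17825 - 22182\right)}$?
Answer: $- \frac{29752}{129660927} \approx -0.00022946$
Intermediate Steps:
$\frac{1}{\frac{94389}{-89256} + \left(17825 - 22182\right)} = \frac{1}{94389 \left(- \frac{1}{89256}\right) - 4357} = \frac{1}{- \frac{31463}{29752} - 4357} = \frac{1}{- \frac{129660927}{29752}} = - \frac{29752}{129660927}$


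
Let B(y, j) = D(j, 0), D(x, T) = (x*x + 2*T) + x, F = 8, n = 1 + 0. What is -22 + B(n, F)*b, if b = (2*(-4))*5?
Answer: -2902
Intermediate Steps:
n = 1
D(x, T) = x + x**2 + 2*T (D(x, T) = (x**2 + 2*T) + x = x + x**2 + 2*T)
B(y, j) = j + j**2 (B(y, j) = j + j**2 + 2*0 = j + j**2 + 0 = j + j**2)
b = -40 (b = -8*5 = -40)
-22 + B(n, F)*b = -22 + (8*(1 + 8))*(-40) = -22 + (8*9)*(-40) = -22 + 72*(-40) = -22 - 2880 = -2902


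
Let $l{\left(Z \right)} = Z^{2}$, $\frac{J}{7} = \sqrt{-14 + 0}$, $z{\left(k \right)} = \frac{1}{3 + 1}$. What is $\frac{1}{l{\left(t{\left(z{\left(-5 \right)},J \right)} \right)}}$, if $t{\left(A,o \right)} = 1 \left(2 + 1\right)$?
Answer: $\frac{1}{9} \approx 0.11111$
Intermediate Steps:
$z{\left(k \right)} = \frac{1}{4}$
$J = 7 i \sqrt{14}$ ($J = 7 \sqrt{-14 + 0} = 7 \sqrt{-14} = 7 i \sqrt{14} \approx 26.192 i$)
$t{\left(A,o \right)} = 3$ ($t{\left(A,o \right)} = 1 \cdot 3 = 3$)
$\frac{1}{l{\left(t{\left(z{\left(-5 \right)},J \right)} \right)}} = \frac{1}{3^{2}} = \frac{1}{9}$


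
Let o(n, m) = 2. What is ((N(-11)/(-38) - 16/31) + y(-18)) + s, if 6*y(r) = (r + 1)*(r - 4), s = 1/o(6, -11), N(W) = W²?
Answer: 104488/1767 ≈ 59.133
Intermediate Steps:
s = ½ (s = 1/2 = ½ ≈ 0.50000)
y(r) = (1 + r)*(-4 + r)/6 (y(r) = ((r + 1)*(r - 4))/6 = ((1 + r)*(-4 + r))/6 = (1 + r)*(-4 + r)/6)
((N(-11)/(-38) - 16/31) + y(-18)) + s = (((-11)²/(-38) - 16/31) + (-⅔ - ½*(-18) + (⅙)*(-18)²)) + ½ = ((121*(-1/38) - 16*1/31) + (-⅔ + 9 + (⅙)*324)) + ½ = ((-121/38 - 16/31) + (-⅔ + 9 + 54)) + ½ = (-4359/1178 + 187/3) + ½ = 207209/3534 + ½ = 104488/1767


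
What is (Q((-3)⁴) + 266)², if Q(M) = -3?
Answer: 69169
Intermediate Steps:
(Q((-3)⁴) + 266)² = (-3 + 266)² = 263² = 69169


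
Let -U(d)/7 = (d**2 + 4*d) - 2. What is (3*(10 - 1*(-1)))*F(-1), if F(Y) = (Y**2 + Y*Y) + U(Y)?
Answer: 1221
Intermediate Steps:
U(d) = 14 - 28*d - 7*d**2 (U(d) = -7*((d**2 + 4*d) - 2) = -7*(-2 + d**2 + 4*d) = 14 - 28*d - 7*d**2)
F(Y) = 14 - 28*Y - 5*Y**2 (F(Y) = (Y**2 + Y*Y) + (14 - 28*Y - 7*Y**2) = (Y**2 + Y**2) + (14 - 28*Y - 7*Y**2) = 2*Y**2 + (14 - 28*Y - 7*Y**2) = 14 - 28*Y - 5*Y**2)
(3*(10 - 1*(-1)))*F(-1) = (3*(10 - 1*(-1)))*(14 - 28*(-1) - 5*(-1)**2) = (3*(10 + 1))*(14 + 28 - 5*1) = (3*11)*(14 + 28 - 5) = 33*37 = 1221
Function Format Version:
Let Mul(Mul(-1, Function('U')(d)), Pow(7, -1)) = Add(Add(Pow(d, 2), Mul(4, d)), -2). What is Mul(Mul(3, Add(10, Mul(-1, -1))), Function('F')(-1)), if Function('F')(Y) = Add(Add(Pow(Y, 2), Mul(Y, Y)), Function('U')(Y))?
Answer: 1221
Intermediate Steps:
Function('U')(d) = Add(14, Mul(-28, d), Mul(-7, Pow(d, 2))) (Function('U')(d) = Mul(-7, Add(Add(Pow(d, 2), Mul(4, d)), -2)) = Mul(-7, Add(-2, Pow(d, 2), Mul(4, d))) = Add(14, Mul(-28, d), Mul(-7, Pow(d, 2))))
Function('F')(Y) = Add(14, Mul(-28, Y), Mul(-5, Pow(Y, 2))) (Function('F')(Y) = Add(Add(Pow(Y, 2), Mul(Y, Y)), Add(14, Mul(-28, Y), Mul(-7, Pow(Y, 2)))) = Add(Add(Pow(Y, 2), Pow(Y, 2)), Add(14, Mul(-28, Y), Mul(-7, Pow(Y, 2)))) = Add(Mul(2, Pow(Y, 2)), Add(14, Mul(-28, Y), Mul(-7, Pow(Y, 2)))) = Add(14, Mul(-28, Y), Mul(-5, Pow(Y, 2))))
Mul(Mul(3, Add(10, Mul(-1, -1))), Function('F')(-1)) = Mul(Mul(3, Add(10, Mul(-1, -1))), Add(14, Mul(-28, -1), Mul(-5, Pow(-1, 2)))) = Mul(Mul(3, Add(10, 1)), Add(14, 28, Mul(-5, 1))) = Mul(Mul(3, 11), Add(14, 28, -5)) = Mul(33, 37) = 1221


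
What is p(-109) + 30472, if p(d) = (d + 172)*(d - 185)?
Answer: 11950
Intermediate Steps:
p(d) = (-185 + d)*(172 + d) (p(d) = (172 + d)*(-185 + d) = (-185 + d)*(172 + d))
p(-109) + 30472 = (-31820 + (-109)² - 13*(-109)) + 30472 = (-31820 + 11881 + 1417) + 30472 = -18522 + 30472 = 11950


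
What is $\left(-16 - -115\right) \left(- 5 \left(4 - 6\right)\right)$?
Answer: $990$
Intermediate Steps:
$\left(-16 - -115\right) \left(- 5 \left(4 - 6\right)\right) = \left(-16 + 115\right) \left(\left(-5\right) \left(-2\right)\right) = 99 \cdot 10 = 990$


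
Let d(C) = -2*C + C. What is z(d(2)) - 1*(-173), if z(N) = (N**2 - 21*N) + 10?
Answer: 229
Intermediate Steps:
d(C) = -C
z(N) = 10 + N**2 - 21*N
z(d(2)) - 1*(-173) = (10 + (-1*2)**2 - (-21)*2) - 1*(-173) = (10 + (-2)**2 - 21*(-2)) + 173 = (10 + 4 + 42) + 173 = 56 + 173 = 229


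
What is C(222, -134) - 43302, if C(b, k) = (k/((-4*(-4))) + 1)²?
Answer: -2767847/64 ≈ -43248.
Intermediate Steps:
C(b, k) = (1 + k/16)² (C(b, k) = (k/16 + 1)² = (1 + k/16)²)
C(222, -134) - 43302 = (16 - 134)²/256 - 43302 = (1/256)*(-118)² - 43302 = (1/256)*13924 - 43302 = 3481/64 - 43302 = -2767847/64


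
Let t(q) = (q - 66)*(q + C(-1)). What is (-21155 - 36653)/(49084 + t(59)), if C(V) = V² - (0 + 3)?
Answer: -57808/48685 ≈ -1.1874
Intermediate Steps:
C(V) = -3 + V² (C(V) = V² - 3 = -3 + V²)
t(q) = (-66 + q)*(-2 + q) (t(q) = (q - 66)*(q + (-3 + (-1)²)) = (-66 + q)*(q + (-3 + 1)) = (-66 + q)*(q - 2) = (-66 + q)*(-2 + q))
(-21155 - 36653)/(49084 + t(59)) = (-21155 - 36653)/(49084 + (132 + 59² - 68*59)) = -57808/(49084 + (132 + 3481 - 4012)) = -57808/(49084 - 399) = -57808/48685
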